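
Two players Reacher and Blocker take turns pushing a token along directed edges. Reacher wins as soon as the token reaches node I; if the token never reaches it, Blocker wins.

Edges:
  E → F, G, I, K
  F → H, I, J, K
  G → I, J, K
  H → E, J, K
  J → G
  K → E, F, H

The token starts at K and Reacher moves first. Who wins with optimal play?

Track states (vertex, player-to-move).
A0 = {(I,Reacher), (I,Blocker)}
A1: add {(E,Reacher), (F,Reacher), (G,Reacher)}.
A2: add {(J,Blocker)}.
A3: add {(H,Reacher)}.
A4: add {(K,Blocker)}.
A5 = A4; e.g. (E,Blocker) stays out. (K,Reacher) never enters ⇒ Blocker avoids the target.

Blocker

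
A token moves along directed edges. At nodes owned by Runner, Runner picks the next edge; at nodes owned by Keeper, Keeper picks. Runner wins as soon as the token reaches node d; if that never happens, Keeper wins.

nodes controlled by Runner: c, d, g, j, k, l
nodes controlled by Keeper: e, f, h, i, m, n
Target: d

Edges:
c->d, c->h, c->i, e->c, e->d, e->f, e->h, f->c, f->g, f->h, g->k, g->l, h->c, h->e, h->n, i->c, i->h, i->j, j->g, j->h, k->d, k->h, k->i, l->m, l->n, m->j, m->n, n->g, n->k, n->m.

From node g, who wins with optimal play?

Runner

A0 = {d}
A1: add {c, k} — c (Runner) has c→d; k (Runner) has k→d.
A2: add {g} — g (Runner) has g→k.
g ∈ A2, so Runner can force the target.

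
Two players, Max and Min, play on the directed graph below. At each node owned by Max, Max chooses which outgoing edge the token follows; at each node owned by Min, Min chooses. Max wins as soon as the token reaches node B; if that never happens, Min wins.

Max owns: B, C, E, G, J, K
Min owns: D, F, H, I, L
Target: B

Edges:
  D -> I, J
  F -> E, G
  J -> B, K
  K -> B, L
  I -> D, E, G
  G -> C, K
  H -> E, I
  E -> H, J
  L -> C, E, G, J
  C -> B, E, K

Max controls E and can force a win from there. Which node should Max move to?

J

A0 = {B}
A1: add {C, J, K} — C (Max) has C→B; J (Max) has J→B; K (Max) has K→B.
A2: add {E, G} — E (Max) has E→J; G (Max) has G→C.
A3: add {F, L} — F (Min): all of {E, G} already in; L (Min): all of {C, E, G, J} already in.
A4 = A3; e.g. D (Min) can still go to I. Fixed point.
From E, successor J is in the attractor (rank 1); the other successor H is not.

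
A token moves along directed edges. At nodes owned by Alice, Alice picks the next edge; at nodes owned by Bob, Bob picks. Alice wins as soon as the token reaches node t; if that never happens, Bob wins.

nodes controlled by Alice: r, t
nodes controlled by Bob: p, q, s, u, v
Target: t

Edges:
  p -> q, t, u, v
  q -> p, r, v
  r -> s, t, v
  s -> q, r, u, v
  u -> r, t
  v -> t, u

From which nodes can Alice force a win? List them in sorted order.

A0 = {t}
A1: add {r} — r (Alice) has r→t.
A2: add {u} — u (Bob): all of {r, t} already in.
A3: add {v} — v (Bob): all of {t, u} already in.
A4 = A3; e.g. p (Bob) can still go to q. Fixed point.
Alice's winning region = {r, t, u, v}.

r, t, u, v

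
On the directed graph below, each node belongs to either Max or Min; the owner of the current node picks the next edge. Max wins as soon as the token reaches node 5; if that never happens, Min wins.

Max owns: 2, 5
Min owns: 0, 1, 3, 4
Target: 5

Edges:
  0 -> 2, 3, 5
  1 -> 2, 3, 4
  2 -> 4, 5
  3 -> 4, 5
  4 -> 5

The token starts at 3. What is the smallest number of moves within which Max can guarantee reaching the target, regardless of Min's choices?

2

A0 = {5}
A1: add {2, 4} — 2 (Max) has 2→5; 4 (Min): all of {5} already in.
A2: add {3} — 3 (Min): all of {4, 5} already in.
3 enters the attractor at level 2, so Max can force the target in 2 moves from there.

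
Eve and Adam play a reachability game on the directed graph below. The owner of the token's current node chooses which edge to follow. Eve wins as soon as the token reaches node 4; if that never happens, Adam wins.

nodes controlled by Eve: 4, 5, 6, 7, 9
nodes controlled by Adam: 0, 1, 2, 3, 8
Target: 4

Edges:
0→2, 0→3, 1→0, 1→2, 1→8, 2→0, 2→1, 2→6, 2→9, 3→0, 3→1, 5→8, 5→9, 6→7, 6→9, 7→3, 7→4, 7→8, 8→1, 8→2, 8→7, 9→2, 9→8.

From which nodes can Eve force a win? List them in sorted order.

4, 6, 7

A0 = {4}
A1: add {7} — 7 (Eve) has 7→4.
A2: add {6} — 6 (Eve) has 6→7.
A3 = A2; e.g. 0 (Adam) can still go to 2. Fixed point.
Eve's winning region = {4, 6, 7}.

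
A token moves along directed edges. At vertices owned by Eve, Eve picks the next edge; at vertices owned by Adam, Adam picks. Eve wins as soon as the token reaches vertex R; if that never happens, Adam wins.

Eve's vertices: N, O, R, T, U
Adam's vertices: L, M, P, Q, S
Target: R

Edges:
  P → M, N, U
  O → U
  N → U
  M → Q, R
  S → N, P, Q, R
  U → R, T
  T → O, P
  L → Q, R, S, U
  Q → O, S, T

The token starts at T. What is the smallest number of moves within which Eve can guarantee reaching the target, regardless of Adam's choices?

A0 = {R}
A1: add {U} — U (Eve) has U→R.
A2: add {N, O} — N (Eve) has N→U; O (Eve) has O→U.
A3: add {T} — T (Eve) has T→O.
A4 = A3; e.g. L (Adam) can still go to Q. Fixed point.
T enters the attractor at level 3, so Eve can force the target in 3 moves from there.

3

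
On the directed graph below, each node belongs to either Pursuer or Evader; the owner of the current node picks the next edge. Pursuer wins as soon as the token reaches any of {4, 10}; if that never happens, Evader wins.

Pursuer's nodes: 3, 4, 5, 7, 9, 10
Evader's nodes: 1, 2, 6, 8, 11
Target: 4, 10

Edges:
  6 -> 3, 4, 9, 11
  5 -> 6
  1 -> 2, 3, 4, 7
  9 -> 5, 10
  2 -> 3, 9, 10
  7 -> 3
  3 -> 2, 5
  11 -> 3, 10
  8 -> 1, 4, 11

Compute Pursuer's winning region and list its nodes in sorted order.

A0 = {4, 10}
A1: add {9} — 9 (Pursuer) has 9→10.
A2 = A1; e.g. 1 (Evader) can still go to 2. Fixed point.
Pursuer's winning region = {4, 9, 10}.

4, 9, 10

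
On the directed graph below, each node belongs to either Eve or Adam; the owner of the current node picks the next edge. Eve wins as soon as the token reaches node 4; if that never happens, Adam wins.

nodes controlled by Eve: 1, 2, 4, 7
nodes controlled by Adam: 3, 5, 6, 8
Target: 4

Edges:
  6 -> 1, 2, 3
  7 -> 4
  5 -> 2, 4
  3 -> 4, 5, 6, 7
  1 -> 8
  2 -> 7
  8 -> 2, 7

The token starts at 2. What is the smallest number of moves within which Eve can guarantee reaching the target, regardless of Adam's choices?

2

A0 = {4}
A1: add {7} — 7 (Eve) has 7→4.
A2: add {2} — 2 (Eve) has 2→7.
2 enters the attractor at level 2, so Eve can force the target in 2 moves from there.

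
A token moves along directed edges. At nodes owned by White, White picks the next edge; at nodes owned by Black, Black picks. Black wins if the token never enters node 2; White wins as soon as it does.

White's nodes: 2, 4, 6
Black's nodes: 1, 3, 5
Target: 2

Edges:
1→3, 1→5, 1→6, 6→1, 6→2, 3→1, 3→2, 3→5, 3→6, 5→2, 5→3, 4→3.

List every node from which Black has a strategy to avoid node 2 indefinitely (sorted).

1, 3, 4, 5

A0 = {2}
A1: add {6} — 6 (White) has 6→2.
A2 = A1; e.g. 1 (Black) can still go to 3. Fixed point.
White's attractor = {2, 6}; Black avoids the target exactly from the complement.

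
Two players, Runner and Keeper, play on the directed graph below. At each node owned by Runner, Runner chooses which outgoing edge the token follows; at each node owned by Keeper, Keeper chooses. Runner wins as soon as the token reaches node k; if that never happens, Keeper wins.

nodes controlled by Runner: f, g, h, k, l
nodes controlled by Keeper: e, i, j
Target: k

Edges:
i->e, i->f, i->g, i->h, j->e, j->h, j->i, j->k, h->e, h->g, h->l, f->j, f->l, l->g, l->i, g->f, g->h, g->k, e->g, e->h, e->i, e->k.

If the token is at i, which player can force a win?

A0 = {k}
A1: add {g} — g (Runner) has g→k.
A2: add {h, l} — h (Runner) has h→g; l (Runner) has l→g.
A3: add {f} — f (Runner) has f→l.
A4 = A3; e.g. e (Keeper) can still go to i. Fixed point.
i never enters the attractor, so Keeper can avoid the target forever.

Keeper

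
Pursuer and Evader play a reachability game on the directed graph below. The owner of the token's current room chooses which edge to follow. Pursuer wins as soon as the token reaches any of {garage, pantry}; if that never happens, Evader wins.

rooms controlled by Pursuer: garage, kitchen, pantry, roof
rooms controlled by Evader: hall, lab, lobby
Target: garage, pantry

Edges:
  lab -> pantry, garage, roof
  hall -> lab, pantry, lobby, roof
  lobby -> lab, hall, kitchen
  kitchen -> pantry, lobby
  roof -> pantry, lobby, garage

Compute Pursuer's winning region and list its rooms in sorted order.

garage, kitchen, lab, pantry, roof

A0 = {garage, pantry}
A1: add {kitchen, roof} — kitchen (Pursuer) has kitchen→pantry; roof (Pursuer) has roof→pantry.
A2: add {lab} — lab (Evader): all of {pantry, garage, roof} already in.
A3 = A2; e.g. hall (Evader) can still go to lobby. Fixed point.
Pursuer's winning region = {garage, kitchen, lab, pantry, roof}.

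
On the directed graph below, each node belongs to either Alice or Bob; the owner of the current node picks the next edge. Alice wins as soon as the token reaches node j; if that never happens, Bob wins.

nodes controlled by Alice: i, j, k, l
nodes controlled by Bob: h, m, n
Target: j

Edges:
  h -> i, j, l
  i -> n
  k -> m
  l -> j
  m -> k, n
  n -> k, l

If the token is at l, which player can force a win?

A0 = {j}
A1: add {l} — l (Alice) has l→j.
A2 = A1; e.g. h (Bob) can still go to i. Fixed point.
l ∈ A1, so Alice can force the target.

Alice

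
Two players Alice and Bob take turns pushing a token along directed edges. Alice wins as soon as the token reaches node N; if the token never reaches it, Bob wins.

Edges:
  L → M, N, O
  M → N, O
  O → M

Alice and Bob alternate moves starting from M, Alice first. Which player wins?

Alice

Track states (vertex, player-to-move).
A0 = {(N,Alice), (N,Bob)}
A1: add {(L,Alice), (M,Alice)}.
(M,Alice) ∈ A1 ⇒ Alice forces the target.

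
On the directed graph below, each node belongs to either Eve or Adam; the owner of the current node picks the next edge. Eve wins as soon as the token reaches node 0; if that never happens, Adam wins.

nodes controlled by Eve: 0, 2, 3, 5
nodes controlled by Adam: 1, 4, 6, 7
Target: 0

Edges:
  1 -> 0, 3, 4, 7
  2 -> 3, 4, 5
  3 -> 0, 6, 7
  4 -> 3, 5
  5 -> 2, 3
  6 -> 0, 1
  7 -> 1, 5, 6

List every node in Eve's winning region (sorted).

0, 2, 3, 4, 5

A0 = {0}
A1: add {3} — 3 (Eve) has 3→0.
A2: add {2, 5} — 2 (Eve) has 2→3; 5 (Eve) has 5→3.
A3: add {4} — 4 (Adam): all of {3, 5} already in.
A4 = A3; e.g. 1 (Adam) can still go to 7. Fixed point.
Eve's winning region = {0, 2, 3, 4, 5}.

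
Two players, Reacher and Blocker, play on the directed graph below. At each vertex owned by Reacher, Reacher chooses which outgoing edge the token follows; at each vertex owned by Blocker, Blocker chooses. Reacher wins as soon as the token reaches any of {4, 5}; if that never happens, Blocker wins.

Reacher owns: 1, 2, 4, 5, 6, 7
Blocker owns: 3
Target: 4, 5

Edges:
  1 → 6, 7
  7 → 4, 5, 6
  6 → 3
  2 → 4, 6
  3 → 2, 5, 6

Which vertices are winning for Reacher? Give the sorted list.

1, 2, 4, 5, 7

A0 = {4, 5}
A1: add {2, 7} — 2 (Reacher) has 2→4; 7 (Reacher) has 7→4.
A2: add {1} — 1 (Reacher) has 1→7.
A3 = A2; e.g. 3 (Blocker) can still go to 6. Fixed point.
Reacher's winning region = {1, 2, 4, 5, 7}.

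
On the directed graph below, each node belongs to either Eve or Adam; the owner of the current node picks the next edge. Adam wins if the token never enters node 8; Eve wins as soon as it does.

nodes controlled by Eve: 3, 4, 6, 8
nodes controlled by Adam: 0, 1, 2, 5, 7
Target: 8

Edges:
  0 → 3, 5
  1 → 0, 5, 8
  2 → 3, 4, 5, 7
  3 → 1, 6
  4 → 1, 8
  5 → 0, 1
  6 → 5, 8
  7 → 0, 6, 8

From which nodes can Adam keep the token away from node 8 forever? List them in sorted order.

A0 = {8}
A1: add {4, 6} — 4 (Eve) has 4→8; 6 (Eve) has 6→8.
A2: add {3} — 3 (Eve) has 3→6.
A3 = A2; e.g. 0 (Adam) can still go to 5. Fixed point.
Eve's attractor = {3, 4, 6, 8}; Adam avoids the target exactly from the complement.

0, 1, 2, 5, 7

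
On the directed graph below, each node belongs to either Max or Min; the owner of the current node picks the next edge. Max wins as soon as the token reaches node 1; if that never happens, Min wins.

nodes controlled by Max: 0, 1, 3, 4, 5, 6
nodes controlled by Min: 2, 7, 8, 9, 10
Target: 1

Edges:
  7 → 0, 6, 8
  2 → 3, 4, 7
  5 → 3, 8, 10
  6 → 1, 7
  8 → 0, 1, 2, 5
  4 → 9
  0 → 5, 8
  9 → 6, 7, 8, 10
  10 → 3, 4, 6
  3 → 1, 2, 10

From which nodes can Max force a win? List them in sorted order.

A0 = {1}
A1: add {3, 6} — 3 (Max) has 3→1; 6 (Max) has 6→1.
A2: add {5} — 5 (Max) has 5→3.
A3: add {0} — 0 (Max) has 0→5.
A4 = A3; e.g. 2 (Min) can still go to 4. Fixed point.
Max's winning region = {0, 1, 3, 5, 6}.

0, 1, 3, 5, 6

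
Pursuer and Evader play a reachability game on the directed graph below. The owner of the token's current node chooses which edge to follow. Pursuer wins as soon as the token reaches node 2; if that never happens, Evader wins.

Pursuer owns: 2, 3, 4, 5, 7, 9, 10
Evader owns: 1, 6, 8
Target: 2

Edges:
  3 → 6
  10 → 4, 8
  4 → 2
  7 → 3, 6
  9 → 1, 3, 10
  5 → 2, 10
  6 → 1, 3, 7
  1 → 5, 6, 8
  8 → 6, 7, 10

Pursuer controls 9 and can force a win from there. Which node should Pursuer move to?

A0 = {2}
A1: add {4, 5} — 4 (Pursuer) has 4→2; 5 (Pursuer) has 5→2.
A2: add {10} — 10 (Pursuer) has 10→4.
A3: add {9} — 9 (Pursuer) has 9→10.
A4 = A3; e.g. 1 (Evader) can still go to 6. Fixed point.
From 9, successor 10 is in the attractor (rank 2); the other successors 1, 3 are not.

10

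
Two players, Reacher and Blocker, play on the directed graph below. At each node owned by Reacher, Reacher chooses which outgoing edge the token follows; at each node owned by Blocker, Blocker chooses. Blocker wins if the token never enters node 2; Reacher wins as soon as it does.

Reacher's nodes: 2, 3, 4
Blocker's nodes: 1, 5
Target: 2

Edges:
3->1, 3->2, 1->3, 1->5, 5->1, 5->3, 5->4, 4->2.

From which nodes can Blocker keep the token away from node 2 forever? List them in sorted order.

A0 = {2}
A1: add {3, 4} — 3 (Reacher) has 3→2; 4 (Reacher) has 4→2.
A2 = A1; e.g. 1 (Blocker) can still go to 5. Fixed point.
Reacher's attractor = {2, 3, 4}; Blocker avoids the target exactly from the complement.

1, 5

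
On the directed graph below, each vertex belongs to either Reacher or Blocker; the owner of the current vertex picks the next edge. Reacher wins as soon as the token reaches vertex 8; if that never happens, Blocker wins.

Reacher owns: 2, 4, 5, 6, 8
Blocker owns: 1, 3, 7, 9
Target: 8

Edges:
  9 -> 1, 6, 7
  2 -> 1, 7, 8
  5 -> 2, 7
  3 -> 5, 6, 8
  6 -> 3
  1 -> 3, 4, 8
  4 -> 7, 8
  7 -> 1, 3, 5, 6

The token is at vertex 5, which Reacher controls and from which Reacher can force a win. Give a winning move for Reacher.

A0 = {8}
A1: add {2, 4} — 2 (Reacher) has 2→8; 4 (Reacher) has 4→8.
A2: add {5} — 5 (Reacher) has 5→2.
A3 = A2; e.g. 1 (Blocker) can still go to 3. Fixed point.
From 5, successor 2 is in the attractor (rank 1); the other successor 7 is not.

2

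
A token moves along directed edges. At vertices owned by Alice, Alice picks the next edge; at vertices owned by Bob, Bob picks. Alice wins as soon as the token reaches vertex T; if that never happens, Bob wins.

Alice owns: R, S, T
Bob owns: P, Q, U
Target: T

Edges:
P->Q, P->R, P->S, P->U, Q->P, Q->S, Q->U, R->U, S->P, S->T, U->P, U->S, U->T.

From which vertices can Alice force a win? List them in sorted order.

A0 = {T}
A1: add {S} — S (Alice) has S→T.
A2 = A1; e.g. P (Bob) can still go to Q. Fixed point.
Alice's winning region = {S, T}.

S, T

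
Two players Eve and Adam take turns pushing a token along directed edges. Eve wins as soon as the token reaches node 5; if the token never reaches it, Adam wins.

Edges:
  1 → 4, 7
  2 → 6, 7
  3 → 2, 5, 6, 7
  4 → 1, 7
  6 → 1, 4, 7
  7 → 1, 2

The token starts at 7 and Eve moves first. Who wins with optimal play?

Track states (vertex, player-to-move).
A0 = {(5,Eve), (5,Adam)}
A1: add {(3,Eve)}.
A2 = A1; e.g. (1,Eve) stays out. (7,Eve) never enters ⇒ Adam avoids the target.

Adam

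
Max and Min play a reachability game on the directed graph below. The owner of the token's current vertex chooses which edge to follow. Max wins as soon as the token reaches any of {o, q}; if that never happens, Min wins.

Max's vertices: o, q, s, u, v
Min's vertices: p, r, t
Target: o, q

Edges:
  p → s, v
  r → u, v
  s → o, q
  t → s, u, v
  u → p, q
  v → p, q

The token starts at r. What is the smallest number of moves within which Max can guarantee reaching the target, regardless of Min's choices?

A0 = {o, q}
A1: add {s, u, v} — s (Max) has s→o; u (Max) has u→q; v (Max) has v→q.
A2: add {p, r, t} — p (Min): all of {s, v} already in; r (Min): all of {u, v} already in; t (Min): all of {s, u, v} already in.
A2 = all vertices. Fixed point.
r enters the attractor at level 2, so Max can force the target in 2 moves from there.

2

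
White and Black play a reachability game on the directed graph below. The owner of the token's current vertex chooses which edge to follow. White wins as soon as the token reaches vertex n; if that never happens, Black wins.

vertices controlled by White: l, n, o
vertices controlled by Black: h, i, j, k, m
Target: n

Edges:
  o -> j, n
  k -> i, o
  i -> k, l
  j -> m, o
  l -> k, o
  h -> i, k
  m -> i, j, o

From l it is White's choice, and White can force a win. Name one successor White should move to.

A0 = {n}
A1: add {o} — o (White) has o→n.
A2: add {l} — l (White) has l→o.
A3 = A2; e.g. h (Black) can still go to i. Fixed point.
From l, successor o is in the attractor (rank 1); the other successor k is not.

o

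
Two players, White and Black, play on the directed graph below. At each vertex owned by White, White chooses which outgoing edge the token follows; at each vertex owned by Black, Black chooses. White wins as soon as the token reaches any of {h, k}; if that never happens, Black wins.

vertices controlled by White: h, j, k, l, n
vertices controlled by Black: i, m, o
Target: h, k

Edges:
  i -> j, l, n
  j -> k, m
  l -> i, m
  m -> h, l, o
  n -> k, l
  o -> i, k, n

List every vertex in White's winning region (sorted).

A0 = {h, k}
A1: add {j, n} — j (White) has j→k; n (White) has n→k.
A2 = A1; e.g. i (Black) can still go to l. Fixed point.
White's winning region = {h, j, k, n}.

h, j, k, n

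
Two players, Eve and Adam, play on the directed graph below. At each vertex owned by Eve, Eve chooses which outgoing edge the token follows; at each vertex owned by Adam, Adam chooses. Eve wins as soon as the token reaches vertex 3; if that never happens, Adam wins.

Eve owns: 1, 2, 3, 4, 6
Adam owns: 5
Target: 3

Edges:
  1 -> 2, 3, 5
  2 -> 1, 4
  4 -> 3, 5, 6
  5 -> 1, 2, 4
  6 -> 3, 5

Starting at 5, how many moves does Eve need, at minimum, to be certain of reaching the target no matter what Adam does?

3

A0 = {3}
A1: add {1, 4, 6} — 1 (Eve) has 1→3; 4 (Eve) has 4→3; 6 (Eve) has 6→3.
A2: add {2} — 2 (Eve) has 2→1.
A3: add {5} — 5 (Adam): all of {1, 2, 4} already in.
A3 = all vertices. Fixed point.
5 enters the attractor at level 3, so Eve can force the target in 3 moves from there.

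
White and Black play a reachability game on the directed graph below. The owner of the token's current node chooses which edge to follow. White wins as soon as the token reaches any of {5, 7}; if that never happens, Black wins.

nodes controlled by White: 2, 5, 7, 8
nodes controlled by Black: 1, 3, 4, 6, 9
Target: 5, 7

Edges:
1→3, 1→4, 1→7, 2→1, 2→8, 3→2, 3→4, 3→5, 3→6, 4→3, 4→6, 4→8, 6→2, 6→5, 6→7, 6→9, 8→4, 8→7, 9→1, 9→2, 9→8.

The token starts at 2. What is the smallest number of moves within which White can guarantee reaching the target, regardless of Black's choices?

A0 = {5, 7}
A1: add {8} — 8 (White) has 8→7.
A2: add {2} — 2 (White) has 2→8.
A3 = A2; e.g. 1 (Black) can still go to 3. Fixed point.
2 enters the attractor at level 2, so White can force the target in 2 moves from there.

2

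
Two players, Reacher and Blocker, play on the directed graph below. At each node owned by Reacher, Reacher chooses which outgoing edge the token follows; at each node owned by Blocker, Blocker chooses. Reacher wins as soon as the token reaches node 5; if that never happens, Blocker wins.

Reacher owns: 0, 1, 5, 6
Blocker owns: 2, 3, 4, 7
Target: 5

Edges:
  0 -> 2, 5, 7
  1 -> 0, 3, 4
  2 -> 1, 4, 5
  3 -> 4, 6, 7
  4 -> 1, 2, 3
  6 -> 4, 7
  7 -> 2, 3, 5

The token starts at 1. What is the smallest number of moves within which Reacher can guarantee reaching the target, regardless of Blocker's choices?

2

A0 = {5}
A1: add {0} — 0 (Reacher) has 0→5.
A2: add {1} — 1 (Reacher) has 1→0.
A3 = A2; e.g. 2 (Blocker) can still go to 4. Fixed point.
1 enters the attractor at level 2, so Reacher can force the target in 2 moves from there.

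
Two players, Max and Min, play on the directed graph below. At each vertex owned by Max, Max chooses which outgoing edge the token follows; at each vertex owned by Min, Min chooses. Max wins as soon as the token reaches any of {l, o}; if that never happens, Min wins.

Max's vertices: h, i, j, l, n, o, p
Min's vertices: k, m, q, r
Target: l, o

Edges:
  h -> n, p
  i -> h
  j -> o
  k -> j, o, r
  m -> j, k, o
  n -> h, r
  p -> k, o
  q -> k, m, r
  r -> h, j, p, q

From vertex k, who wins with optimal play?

Min

A0 = {l, o}
A1: add {j, p} — j (Max) has j→o; p (Max) has p→o.
A2: add {h} — h (Max) has h→p.
A3: add {i, n} — i (Max) has i→h; n (Max) has n→h.
A4 = A3; e.g. k (Min) can still go to r. Fixed point.
k never enters the attractor, so Min can avoid the target forever.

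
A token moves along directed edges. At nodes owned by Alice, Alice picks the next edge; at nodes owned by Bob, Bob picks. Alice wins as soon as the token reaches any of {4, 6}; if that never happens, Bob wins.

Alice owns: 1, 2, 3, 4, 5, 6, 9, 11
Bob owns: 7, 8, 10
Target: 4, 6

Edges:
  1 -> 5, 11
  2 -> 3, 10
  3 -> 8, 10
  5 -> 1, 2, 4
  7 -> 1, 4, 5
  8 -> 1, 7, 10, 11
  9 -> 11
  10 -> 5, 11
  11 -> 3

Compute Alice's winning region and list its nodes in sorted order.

1, 4, 5, 6, 7

A0 = {4, 6}
A1: add {5} — 5 (Alice) has 5→4.
A2: add {1} — 1 (Alice) has 1→5.
A3: add {7} — 7 (Bob): all of {1, 4, 5} already in.
A4 = A3; e.g. 2 (Alice) has no edge into A3. Fixed point.
Alice's winning region = {1, 4, 5, 6, 7}.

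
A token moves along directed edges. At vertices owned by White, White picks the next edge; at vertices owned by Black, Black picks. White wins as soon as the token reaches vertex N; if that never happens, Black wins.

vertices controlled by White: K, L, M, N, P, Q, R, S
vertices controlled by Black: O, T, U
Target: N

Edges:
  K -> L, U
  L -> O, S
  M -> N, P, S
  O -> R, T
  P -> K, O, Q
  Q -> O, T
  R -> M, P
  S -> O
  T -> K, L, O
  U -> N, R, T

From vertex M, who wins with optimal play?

A0 = {N}
A1: add {M} — M (White) has M→N.
M ∈ A1, so White can force the target.

White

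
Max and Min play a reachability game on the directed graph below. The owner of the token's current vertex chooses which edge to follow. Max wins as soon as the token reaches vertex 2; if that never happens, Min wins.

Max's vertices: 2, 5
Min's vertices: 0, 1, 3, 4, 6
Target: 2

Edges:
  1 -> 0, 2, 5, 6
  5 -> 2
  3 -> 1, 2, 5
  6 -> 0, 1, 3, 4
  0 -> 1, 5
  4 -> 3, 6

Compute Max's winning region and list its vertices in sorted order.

2, 5

A0 = {2}
A1: add {5} — 5 (Max) has 5→2.
A2 = A1; e.g. 0 (Min) can still go to 1. Fixed point.
Max's winning region = {2, 5}.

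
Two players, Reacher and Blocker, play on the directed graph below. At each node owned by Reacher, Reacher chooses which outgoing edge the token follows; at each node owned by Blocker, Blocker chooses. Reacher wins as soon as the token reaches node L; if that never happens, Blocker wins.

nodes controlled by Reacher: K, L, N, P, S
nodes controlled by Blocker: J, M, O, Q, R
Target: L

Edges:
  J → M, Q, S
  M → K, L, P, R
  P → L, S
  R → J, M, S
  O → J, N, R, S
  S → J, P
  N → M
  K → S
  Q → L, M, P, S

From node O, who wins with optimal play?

A0 = {L}
A1: add {P} — P (Reacher) has P→L.
A2: add {S} — S (Reacher) has S→P.
A3: add {K} — K (Reacher) has K→S.
A4 = A3; e.g. J (Blocker) can still go to M. Fixed point.
O never enters the attractor, so Blocker can avoid the target forever.

Blocker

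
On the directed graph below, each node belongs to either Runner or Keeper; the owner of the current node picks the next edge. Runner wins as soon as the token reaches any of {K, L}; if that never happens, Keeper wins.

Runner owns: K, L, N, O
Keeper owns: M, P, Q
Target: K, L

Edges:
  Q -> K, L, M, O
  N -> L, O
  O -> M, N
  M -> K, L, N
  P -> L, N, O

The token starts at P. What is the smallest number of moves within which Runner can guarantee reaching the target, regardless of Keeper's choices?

3

A0 = {K, L}
A1: add {N} — N (Runner) has N→L.
A2: add {M, O} — M (Keeper): all of {K, L, N} already in; O (Runner) has O→N.
A3: add {P, Q} — P (Keeper): all of {L, N, O} already in; Q (Keeper): all of {K, L, M, O} already in.
A3 = all vertices. Fixed point.
P enters the attractor at level 3, so Runner can force the target in 3 moves from there.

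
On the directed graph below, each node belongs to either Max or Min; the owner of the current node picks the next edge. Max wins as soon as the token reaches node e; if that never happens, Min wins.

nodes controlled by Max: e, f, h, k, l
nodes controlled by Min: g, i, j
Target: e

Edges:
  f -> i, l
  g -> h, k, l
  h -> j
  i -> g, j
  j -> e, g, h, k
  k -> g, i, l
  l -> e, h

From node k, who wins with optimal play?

A0 = {e}
A1: add {l} — l (Max) has l→e.
A2: add {f, k} — f (Max) has f→l; k (Max) has k→l.
A3 = A2; e.g. g (Min) can still go to h. Fixed point.
k ∈ A2, so Max can force the target.

Max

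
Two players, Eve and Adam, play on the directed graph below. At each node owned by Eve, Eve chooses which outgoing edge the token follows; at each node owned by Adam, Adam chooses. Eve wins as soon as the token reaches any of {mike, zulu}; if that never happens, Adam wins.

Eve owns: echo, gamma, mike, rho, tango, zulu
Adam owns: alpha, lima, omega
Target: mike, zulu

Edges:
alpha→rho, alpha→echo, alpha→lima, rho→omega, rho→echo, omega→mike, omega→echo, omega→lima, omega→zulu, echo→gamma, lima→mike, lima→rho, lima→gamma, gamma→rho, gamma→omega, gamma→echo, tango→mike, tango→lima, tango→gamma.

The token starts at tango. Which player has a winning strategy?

Eve

A0 = {mike, zulu}
A1: add {tango} — tango (Eve) has tango→mike.
A2 = A1; e.g. alpha (Adam) can still go to rho. Fixed point.
tango ∈ A1, so Eve can force the target.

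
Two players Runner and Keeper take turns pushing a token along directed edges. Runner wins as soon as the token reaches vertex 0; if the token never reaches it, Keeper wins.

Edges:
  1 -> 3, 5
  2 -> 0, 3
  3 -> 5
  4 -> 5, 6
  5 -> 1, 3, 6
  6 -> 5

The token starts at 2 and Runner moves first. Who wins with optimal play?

Track states (vertex, player-to-move).
A0 = {(0,Runner), (0,Keeper)}
A1: add {(2,Runner)}.
(2,Runner) ∈ A1 ⇒ Runner forces the target.

Runner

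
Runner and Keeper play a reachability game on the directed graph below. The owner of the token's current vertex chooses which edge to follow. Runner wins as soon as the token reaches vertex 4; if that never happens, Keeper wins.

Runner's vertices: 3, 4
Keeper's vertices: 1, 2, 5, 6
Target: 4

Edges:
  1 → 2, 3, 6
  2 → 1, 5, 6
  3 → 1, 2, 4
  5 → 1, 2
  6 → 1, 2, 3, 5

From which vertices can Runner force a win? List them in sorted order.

3, 4

A0 = {4}
A1: add {3} — 3 (Runner) has 3→4.
A2 = A1; e.g. 1 (Keeper) can still go to 2. Fixed point.
Runner's winning region = {3, 4}.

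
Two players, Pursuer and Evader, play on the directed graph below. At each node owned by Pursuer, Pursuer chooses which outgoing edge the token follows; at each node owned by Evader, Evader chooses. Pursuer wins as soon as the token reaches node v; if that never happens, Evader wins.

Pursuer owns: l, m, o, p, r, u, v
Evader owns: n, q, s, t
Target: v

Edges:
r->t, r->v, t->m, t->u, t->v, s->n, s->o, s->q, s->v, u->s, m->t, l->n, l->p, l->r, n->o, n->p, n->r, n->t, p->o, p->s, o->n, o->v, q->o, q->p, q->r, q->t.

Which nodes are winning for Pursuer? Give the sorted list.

l, o, p, r, v

A0 = {v}
A1: add {o, r} — o (Pursuer) has o→v; r (Pursuer) has r→v.
A2: add {l, p} — l (Pursuer) has l→r; p (Pursuer) has p→o.
A3 = A2; e.g. m (Pursuer) has no edge into A2. Fixed point.
Pursuer's winning region = {l, o, p, r, v}.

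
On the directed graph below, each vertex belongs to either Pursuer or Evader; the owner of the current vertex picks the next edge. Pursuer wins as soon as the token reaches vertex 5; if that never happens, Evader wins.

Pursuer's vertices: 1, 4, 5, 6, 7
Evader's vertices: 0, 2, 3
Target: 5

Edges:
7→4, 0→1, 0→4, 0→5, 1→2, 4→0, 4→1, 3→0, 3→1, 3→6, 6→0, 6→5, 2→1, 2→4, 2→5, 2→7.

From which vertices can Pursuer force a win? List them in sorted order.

5, 6

A0 = {5}
A1: add {6} — 6 (Pursuer) has 6→5.
A2 = A1; e.g. 0 (Evader) can still go to 1. Fixed point.
Pursuer's winning region = {5, 6}.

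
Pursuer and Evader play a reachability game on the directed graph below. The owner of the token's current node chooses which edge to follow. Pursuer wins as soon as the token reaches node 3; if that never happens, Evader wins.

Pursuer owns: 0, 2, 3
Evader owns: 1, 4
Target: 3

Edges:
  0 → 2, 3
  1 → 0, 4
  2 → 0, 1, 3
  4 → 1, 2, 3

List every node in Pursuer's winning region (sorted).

0, 2, 3

A0 = {3}
A1: add {0, 2} — 0 (Pursuer) has 0→3; 2 (Pursuer) has 2→3.
A2 = A1; e.g. 1 (Evader) can still go to 4. Fixed point.
Pursuer's winning region = {0, 2, 3}.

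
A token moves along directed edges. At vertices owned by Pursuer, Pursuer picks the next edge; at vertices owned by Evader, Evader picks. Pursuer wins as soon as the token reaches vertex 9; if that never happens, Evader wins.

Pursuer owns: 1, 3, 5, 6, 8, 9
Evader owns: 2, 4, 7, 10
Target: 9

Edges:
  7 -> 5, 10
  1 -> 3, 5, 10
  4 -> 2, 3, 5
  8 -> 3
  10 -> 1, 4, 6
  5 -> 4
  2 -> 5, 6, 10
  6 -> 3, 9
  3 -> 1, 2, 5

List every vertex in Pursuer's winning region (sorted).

6, 9

A0 = {9}
A1: add {6} — 6 (Pursuer) has 6→9.
A2 = A1; e.g. 1 (Pursuer) has no edge into A1. Fixed point.
Pursuer's winning region = {6, 9}.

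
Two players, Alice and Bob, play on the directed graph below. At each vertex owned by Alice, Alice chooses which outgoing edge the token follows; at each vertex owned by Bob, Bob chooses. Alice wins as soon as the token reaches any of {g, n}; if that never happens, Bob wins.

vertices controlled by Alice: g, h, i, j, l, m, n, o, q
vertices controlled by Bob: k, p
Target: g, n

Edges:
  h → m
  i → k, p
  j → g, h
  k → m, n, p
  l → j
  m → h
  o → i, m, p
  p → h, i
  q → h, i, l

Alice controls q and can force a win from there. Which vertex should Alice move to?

A0 = {g, n}
A1: add {j} — j (Alice) has j→g.
A2: add {l} — l (Alice) has l→j.
A3: add {q} — q (Alice) has q→l.
A4 = A3; e.g. h (Alice) has no edge into A3. Fixed point.
From q, successor l is in the attractor (rank 2); the other successors h, i are not.

l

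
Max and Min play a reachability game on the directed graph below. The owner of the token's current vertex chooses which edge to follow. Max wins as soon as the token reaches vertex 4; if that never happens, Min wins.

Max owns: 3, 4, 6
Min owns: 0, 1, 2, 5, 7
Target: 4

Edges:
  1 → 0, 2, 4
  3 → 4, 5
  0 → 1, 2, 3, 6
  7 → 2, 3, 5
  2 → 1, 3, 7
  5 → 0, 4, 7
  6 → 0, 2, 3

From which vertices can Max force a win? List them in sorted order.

A0 = {4}
A1: add {3} — 3 (Max) has 3→4.
A2: add {6} — 6 (Max) has 6→3.
A3 = A2; e.g. 0 (Min) can still go to 1. Fixed point.
Max's winning region = {3, 4, 6}.

3, 4, 6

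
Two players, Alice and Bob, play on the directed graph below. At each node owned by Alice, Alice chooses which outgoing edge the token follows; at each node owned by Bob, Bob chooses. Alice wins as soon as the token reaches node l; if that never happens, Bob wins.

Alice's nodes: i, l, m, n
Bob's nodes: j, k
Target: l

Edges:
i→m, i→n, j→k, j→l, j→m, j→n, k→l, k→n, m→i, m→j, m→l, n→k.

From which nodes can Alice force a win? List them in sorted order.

i, l, m

A0 = {l}
A1: add {m} — m (Alice) has m→l.
A2: add {i} — i (Alice) has i→m.
A3 = A2; e.g. j (Bob) can still go to k. Fixed point.
Alice's winning region = {i, l, m}.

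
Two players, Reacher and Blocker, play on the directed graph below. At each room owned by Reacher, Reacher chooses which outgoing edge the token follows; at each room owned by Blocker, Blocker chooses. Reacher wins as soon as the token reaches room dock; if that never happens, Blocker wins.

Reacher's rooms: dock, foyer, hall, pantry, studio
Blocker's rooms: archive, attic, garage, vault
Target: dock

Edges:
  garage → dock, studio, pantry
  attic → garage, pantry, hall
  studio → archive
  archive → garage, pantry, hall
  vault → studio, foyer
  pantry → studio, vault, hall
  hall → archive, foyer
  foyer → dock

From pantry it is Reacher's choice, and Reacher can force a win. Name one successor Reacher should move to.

A0 = {dock}
A1: add {foyer} — foyer (Reacher) has foyer→dock.
A2: add {hall} — hall (Reacher) has hall→foyer.
A3: add {pantry} — pantry (Reacher) has pantry→hall.
A4 = A3; e.g. garage (Blocker) can still go to studio. Fixed point.
From pantry, successor hall is in the attractor (rank 2); the other successors studio, vault are not.

hall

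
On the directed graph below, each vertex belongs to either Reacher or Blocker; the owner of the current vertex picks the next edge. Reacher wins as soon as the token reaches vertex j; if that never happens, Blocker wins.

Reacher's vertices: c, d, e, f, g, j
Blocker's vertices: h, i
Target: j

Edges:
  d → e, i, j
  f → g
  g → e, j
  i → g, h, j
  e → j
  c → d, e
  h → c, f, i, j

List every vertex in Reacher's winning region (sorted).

c, d, e, f, g, j

A0 = {j}
A1: add {d, e, g} — d (Reacher) has d→j; e (Reacher) has e→j; g (Reacher) has g→j.
A2: add {c, f} — c (Reacher) has c→d; f (Reacher) has f→g.
A3 = A2; e.g. h (Blocker) can still go to i. Fixed point.
Reacher's winning region = {c, d, e, f, g, j}.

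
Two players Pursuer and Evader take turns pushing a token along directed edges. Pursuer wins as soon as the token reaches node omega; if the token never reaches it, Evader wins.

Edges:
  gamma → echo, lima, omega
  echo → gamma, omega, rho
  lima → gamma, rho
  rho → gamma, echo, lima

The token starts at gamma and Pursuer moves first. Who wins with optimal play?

Pursuer

Track states (vertex, player-to-move).
A0 = {(omega,Pursuer), (omega,Evader)}
A1: add {(gamma,Pursuer), (echo,Pursuer)}.
(gamma,Pursuer) ∈ A1 ⇒ Pursuer forces the target.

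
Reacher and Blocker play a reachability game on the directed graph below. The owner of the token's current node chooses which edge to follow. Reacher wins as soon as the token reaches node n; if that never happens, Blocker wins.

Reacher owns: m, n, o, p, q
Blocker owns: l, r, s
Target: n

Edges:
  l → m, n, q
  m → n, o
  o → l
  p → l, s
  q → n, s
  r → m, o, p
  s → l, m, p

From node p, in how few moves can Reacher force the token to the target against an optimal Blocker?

3

A0 = {n}
A1: add {m, q} — m (Reacher) has m→n; q (Reacher) has q→n.
A2: add {l} — l (Blocker): all of {m, n, q} already in.
A3: add {o, p} — o (Reacher) has o→l; p (Reacher) has p→l.
p enters the attractor at level 3, so Reacher can force the target in 3 moves from there.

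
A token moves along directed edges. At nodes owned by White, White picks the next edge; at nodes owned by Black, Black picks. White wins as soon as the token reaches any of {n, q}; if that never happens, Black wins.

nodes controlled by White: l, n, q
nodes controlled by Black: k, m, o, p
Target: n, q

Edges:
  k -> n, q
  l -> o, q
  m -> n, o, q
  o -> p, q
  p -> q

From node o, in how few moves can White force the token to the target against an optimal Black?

2

A0 = {n, q}
A1: add {k, l, p} — k (Black): all of {n, q} already in; l (White) has l→q; p (Black): all of {q} already in.
A2: add {o} — o (Black): all of {p, q} already in.
o enters the attractor at level 2, so White can force the target in 2 moves from there.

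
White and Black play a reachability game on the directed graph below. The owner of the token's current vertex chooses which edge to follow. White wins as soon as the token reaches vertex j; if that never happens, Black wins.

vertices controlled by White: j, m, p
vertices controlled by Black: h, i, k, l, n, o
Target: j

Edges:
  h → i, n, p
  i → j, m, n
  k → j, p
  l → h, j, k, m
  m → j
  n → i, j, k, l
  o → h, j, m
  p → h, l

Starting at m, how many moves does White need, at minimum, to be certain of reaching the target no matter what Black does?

A0 = {j}
A1: add {m} — m (White) has m→j.
A2 = A1; e.g. h (Black) can still go to i. Fixed point.
m enters the attractor at level 1, so White can force the target in 1 move from there.

1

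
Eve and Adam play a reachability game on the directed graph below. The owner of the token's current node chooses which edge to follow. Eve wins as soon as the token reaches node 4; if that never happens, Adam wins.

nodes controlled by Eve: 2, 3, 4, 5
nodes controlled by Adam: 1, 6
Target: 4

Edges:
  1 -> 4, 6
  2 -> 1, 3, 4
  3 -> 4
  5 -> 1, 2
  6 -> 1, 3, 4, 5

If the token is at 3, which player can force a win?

Eve

A0 = {4}
A1: add {2, 3} — 2 (Eve) has 2→4; 3 (Eve) has 3→4.
3 ∈ A1, so Eve can force the target.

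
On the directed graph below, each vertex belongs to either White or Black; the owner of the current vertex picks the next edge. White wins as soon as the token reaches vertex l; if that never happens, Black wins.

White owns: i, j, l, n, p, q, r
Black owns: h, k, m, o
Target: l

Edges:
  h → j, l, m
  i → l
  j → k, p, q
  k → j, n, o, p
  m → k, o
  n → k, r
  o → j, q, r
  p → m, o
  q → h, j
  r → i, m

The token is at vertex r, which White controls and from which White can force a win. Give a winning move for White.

A0 = {l}
A1: add {i} — i (White) has i→l.
A2: add {r} — r (White) has r→i.
A3: add {n} — n (White) has n→r.
A4 = A3; e.g. h (Black) can still go to j. Fixed point.
From r, successor i is in the attractor (rank 1); the other successor m is not.

i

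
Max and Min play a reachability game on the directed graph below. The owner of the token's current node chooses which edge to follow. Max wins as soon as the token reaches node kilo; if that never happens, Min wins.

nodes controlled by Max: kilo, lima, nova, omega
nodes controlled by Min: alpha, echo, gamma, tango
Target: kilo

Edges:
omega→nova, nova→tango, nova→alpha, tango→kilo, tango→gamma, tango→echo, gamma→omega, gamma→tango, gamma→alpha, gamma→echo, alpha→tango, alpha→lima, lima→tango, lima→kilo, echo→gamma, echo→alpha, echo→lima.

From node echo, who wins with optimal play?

Min

A0 = {kilo}
A1: add {lima} — lima (Max) has lima→kilo.
A2 = A1; e.g. omega (Max) has no edge into A1. Fixed point.
echo never enters the attractor, so Min can avoid the target forever.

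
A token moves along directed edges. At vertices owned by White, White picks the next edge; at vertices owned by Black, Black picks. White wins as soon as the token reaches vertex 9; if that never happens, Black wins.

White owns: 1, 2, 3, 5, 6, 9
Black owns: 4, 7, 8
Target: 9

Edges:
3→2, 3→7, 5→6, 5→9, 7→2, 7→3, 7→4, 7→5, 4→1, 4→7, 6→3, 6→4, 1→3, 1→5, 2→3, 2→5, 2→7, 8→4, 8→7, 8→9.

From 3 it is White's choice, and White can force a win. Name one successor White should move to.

2

A0 = {9}
A1: add {5} — 5 (White) has 5→9.
A2: add {1, 2} — 1 (White) has 1→5; 2 (White) has 2→5.
A3: add {3} — 3 (White) has 3→2.
A4: add {6} — 6 (White) has 6→3.
A5 = A4; e.g. 4 (Black) can still go to 7. Fixed point.
From 3, successor 2 is in the attractor (rank 2); the other successor 7 is not.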